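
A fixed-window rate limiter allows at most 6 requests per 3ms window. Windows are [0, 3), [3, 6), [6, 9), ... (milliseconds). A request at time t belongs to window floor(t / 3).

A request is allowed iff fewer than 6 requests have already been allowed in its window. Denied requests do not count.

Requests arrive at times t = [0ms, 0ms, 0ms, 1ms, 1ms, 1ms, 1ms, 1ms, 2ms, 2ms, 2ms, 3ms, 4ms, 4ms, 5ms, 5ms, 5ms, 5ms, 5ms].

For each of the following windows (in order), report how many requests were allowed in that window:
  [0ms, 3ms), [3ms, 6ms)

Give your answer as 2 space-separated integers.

Answer: 6 6

Derivation:
Processing requests:
  req#1 t=0ms (window 0): ALLOW
  req#2 t=0ms (window 0): ALLOW
  req#3 t=0ms (window 0): ALLOW
  req#4 t=1ms (window 0): ALLOW
  req#5 t=1ms (window 0): ALLOW
  req#6 t=1ms (window 0): ALLOW
  req#7 t=1ms (window 0): DENY
  req#8 t=1ms (window 0): DENY
  req#9 t=2ms (window 0): DENY
  req#10 t=2ms (window 0): DENY
  req#11 t=2ms (window 0): DENY
  req#12 t=3ms (window 1): ALLOW
  req#13 t=4ms (window 1): ALLOW
  req#14 t=4ms (window 1): ALLOW
  req#15 t=5ms (window 1): ALLOW
  req#16 t=5ms (window 1): ALLOW
  req#17 t=5ms (window 1): ALLOW
  req#18 t=5ms (window 1): DENY
  req#19 t=5ms (window 1): DENY

Allowed counts by window: 6 6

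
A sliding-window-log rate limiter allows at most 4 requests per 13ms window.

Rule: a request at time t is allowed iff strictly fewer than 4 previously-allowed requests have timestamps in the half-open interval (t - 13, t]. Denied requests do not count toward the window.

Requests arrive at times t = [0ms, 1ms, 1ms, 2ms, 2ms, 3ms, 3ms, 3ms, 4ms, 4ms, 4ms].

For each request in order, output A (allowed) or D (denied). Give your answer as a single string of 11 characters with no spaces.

Answer: AAAADDDDDDD

Derivation:
Tracking allowed requests in the window:
  req#1 t=0ms: ALLOW
  req#2 t=1ms: ALLOW
  req#3 t=1ms: ALLOW
  req#4 t=2ms: ALLOW
  req#5 t=2ms: DENY
  req#6 t=3ms: DENY
  req#7 t=3ms: DENY
  req#8 t=3ms: DENY
  req#9 t=4ms: DENY
  req#10 t=4ms: DENY
  req#11 t=4ms: DENY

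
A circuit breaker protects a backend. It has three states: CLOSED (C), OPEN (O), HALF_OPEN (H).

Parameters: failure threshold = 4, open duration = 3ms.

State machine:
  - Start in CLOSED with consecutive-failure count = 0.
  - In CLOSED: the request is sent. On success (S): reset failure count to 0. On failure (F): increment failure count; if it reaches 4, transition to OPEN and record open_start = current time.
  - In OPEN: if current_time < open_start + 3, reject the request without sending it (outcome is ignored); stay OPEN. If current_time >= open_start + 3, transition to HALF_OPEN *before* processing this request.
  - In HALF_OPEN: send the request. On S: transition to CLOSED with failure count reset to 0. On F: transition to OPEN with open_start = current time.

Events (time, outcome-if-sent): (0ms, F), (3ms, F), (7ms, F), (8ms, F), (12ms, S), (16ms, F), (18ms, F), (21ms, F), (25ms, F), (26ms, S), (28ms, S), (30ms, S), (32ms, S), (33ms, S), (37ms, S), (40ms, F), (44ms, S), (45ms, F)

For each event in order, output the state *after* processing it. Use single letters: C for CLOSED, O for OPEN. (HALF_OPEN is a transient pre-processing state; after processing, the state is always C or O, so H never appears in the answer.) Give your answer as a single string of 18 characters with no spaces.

Answer: CCCOCCCCOOCCCCCCCC

Derivation:
State after each event:
  event#1 t=0ms outcome=F: state=CLOSED
  event#2 t=3ms outcome=F: state=CLOSED
  event#3 t=7ms outcome=F: state=CLOSED
  event#4 t=8ms outcome=F: state=OPEN
  event#5 t=12ms outcome=S: state=CLOSED
  event#6 t=16ms outcome=F: state=CLOSED
  event#7 t=18ms outcome=F: state=CLOSED
  event#8 t=21ms outcome=F: state=CLOSED
  event#9 t=25ms outcome=F: state=OPEN
  event#10 t=26ms outcome=S: state=OPEN
  event#11 t=28ms outcome=S: state=CLOSED
  event#12 t=30ms outcome=S: state=CLOSED
  event#13 t=32ms outcome=S: state=CLOSED
  event#14 t=33ms outcome=S: state=CLOSED
  event#15 t=37ms outcome=S: state=CLOSED
  event#16 t=40ms outcome=F: state=CLOSED
  event#17 t=44ms outcome=S: state=CLOSED
  event#18 t=45ms outcome=F: state=CLOSED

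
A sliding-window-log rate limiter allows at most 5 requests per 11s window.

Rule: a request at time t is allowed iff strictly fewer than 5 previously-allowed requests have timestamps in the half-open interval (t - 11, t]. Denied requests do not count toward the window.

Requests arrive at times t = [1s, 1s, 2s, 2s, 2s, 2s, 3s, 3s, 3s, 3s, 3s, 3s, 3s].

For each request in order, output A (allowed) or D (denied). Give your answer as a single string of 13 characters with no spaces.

Answer: AAAAADDDDDDDD

Derivation:
Tracking allowed requests in the window:
  req#1 t=1s: ALLOW
  req#2 t=1s: ALLOW
  req#3 t=2s: ALLOW
  req#4 t=2s: ALLOW
  req#5 t=2s: ALLOW
  req#6 t=2s: DENY
  req#7 t=3s: DENY
  req#8 t=3s: DENY
  req#9 t=3s: DENY
  req#10 t=3s: DENY
  req#11 t=3s: DENY
  req#12 t=3s: DENY
  req#13 t=3s: DENY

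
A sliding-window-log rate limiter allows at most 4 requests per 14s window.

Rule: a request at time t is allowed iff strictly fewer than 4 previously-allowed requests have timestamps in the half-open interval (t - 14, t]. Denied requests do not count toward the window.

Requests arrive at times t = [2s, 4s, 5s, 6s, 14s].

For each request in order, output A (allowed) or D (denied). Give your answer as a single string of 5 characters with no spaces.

Answer: AAAAD

Derivation:
Tracking allowed requests in the window:
  req#1 t=2s: ALLOW
  req#2 t=4s: ALLOW
  req#3 t=5s: ALLOW
  req#4 t=6s: ALLOW
  req#5 t=14s: DENY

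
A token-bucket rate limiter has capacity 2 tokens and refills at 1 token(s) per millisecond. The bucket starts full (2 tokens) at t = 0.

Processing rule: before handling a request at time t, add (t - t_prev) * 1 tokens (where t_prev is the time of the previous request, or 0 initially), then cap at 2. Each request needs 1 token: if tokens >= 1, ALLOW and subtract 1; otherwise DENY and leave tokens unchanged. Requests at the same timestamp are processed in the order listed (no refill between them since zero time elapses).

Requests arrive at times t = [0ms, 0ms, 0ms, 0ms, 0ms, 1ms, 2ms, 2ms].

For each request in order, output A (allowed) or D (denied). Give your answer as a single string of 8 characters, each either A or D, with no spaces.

Simulating step by step:
  req#1 t=0ms: ALLOW
  req#2 t=0ms: ALLOW
  req#3 t=0ms: DENY
  req#4 t=0ms: DENY
  req#5 t=0ms: DENY
  req#6 t=1ms: ALLOW
  req#7 t=2ms: ALLOW
  req#8 t=2ms: DENY

Answer: AADDDAAD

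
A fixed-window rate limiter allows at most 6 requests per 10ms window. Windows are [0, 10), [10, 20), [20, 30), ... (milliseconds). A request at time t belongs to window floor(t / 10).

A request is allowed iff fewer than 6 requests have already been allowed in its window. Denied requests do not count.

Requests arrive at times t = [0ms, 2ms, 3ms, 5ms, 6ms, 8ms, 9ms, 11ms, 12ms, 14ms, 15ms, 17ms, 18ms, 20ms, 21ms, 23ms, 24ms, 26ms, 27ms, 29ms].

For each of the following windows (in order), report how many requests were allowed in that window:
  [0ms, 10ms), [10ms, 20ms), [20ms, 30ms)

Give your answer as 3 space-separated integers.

Answer: 6 6 6

Derivation:
Processing requests:
  req#1 t=0ms (window 0): ALLOW
  req#2 t=2ms (window 0): ALLOW
  req#3 t=3ms (window 0): ALLOW
  req#4 t=5ms (window 0): ALLOW
  req#5 t=6ms (window 0): ALLOW
  req#6 t=8ms (window 0): ALLOW
  req#7 t=9ms (window 0): DENY
  req#8 t=11ms (window 1): ALLOW
  req#9 t=12ms (window 1): ALLOW
  req#10 t=14ms (window 1): ALLOW
  req#11 t=15ms (window 1): ALLOW
  req#12 t=17ms (window 1): ALLOW
  req#13 t=18ms (window 1): ALLOW
  req#14 t=20ms (window 2): ALLOW
  req#15 t=21ms (window 2): ALLOW
  req#16 t=23ms (window 2): ALLOW
  req#17 t=24ms (window 2): ALLOW
  req#18 t=26ms (window 2): ALLOW
  req#19 t=27ms (window 2): ALLOW
  req#20 t=29ms (window 2): DENY

Allowed counts by window: 6 6 6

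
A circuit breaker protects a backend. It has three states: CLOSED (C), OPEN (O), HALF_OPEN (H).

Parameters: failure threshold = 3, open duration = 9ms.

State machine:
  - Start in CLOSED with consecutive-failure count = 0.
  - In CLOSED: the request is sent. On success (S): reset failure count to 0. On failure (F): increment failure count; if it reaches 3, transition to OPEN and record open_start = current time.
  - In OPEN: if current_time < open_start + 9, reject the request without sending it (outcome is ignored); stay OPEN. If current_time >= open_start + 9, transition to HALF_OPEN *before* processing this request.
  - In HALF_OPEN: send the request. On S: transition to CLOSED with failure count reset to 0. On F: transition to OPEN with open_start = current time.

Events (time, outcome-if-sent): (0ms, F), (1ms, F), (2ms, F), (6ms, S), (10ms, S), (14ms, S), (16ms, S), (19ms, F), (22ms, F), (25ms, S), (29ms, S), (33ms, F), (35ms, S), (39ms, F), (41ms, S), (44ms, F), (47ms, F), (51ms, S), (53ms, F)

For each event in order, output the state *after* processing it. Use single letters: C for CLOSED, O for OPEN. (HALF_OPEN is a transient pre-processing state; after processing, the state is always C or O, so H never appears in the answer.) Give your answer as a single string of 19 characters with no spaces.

Answer: CCOOOCCCCCCCCCCCCCC

Derivation:
State after each event:
  event#1 t=0ms outcome=F: state=CLOSED
  event#2 t=1ms outcome=F: state=CLOSED
  event#3 t=2ms outcome=F: state=OPEN
  event#4 t=6ms outcome=S: state=OPEN
  event#5 t=10ms outcome=S: state=OPEN
  event#6 t=14ms outcome=S: state=CLOSED
  event#7 t=16ms outcome=S: state=CLOSED
  event#8 t=19ms outcome=F: state=CLOSED
  event#9 t=22ms outcome=F: state=CLOSED
  event#10 t=25ms outcome=S: state=CLOSED
  event#11 t=29ms outcome=S: state=CLOSED
  event#12 t=33ms outcome=F: state=CLOSED
  event#13 t=35ms outcome=S: state=CLOSED
  event#14 t=39ms outcome=F: state=CLOSED
  event#15 t=41ms outcome=S: state=CLOSED
  event#16 t=44ms outcome=F: state=CLOSED
  event#17 t=47ms outcome=F: state=CLOSED
  event#18 t=51ms outcome=S: state=CLOSED
  event#19 t=53ms outcome=F: state=CLOSED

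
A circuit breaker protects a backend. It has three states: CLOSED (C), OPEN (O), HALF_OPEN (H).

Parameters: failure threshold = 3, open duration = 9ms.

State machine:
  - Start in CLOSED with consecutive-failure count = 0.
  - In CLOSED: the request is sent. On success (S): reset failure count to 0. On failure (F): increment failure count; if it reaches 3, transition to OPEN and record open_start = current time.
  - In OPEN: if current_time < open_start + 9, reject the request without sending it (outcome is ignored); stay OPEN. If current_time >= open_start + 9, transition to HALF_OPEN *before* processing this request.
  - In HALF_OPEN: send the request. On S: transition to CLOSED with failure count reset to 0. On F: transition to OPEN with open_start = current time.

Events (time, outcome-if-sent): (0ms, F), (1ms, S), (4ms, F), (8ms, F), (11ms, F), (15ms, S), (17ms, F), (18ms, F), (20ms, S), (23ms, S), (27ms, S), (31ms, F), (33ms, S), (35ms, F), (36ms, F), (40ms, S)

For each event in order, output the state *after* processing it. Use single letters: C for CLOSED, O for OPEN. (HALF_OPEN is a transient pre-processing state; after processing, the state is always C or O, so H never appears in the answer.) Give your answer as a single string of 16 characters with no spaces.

State after each event:
  event#1 t=0ms outcome=F: state=CLOSED
  event#2 t=1ms outcome=S: state=CLOSED
  event#3 t=4ms outcome=F: state=CLOSED
  event#4 t=8ms outcome=F: state=CLOSED
  event#5 t=11ms outcome=F: state=OPEN
  event#6 t=15ms outcome=S: state=OPEN
  event#7 t=17ms outcome=F: state=OPEN
  event#8 t=18ms outcome=F: state=OPEN
  event#9 t=20ms outcome=S: state=CLOSED
  event#10 t=23ms outcome=S: state=CLOSED
  event#11 t=27ms outcome=S: state=CLOSED
  event#12 t=31ms outcome=F: state=CLOSED
  event#13 t=33ms outcome=S: state=CLOSED
  event#14 t=35ms outcome=F: state=CLOSED
  event#15 t=36ms outcome=F: state=CLOSED
  event#16 t=40ms outcome=S: state=CLOSED

Answer: CCCCOOOOCCCCCCCC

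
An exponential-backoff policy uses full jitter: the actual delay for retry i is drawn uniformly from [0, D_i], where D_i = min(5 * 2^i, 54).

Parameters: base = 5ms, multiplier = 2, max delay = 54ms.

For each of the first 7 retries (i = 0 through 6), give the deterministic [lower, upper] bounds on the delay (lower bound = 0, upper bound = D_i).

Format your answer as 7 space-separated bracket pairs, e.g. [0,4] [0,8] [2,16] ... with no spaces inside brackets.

Answer: [0,5] [0,10] [0,20] [0,40] [0,54] [0,54] [0,54]

Derivation:
Computing bounds per retry:
  i=0: D_i=min(5*2^0,54)=5, bounds=[0,5]
  i=1: D_i=min(5*2^1,54)=10, bounds=[0,10]
  i=2: D_i=min(5*2^2,54)=20, bounds=[0,20]
  i=3: D_i=min(5*2^3,54)=40, bounds=[0,40]
  i=4: D_i=min(5*2^4,54)=54, bounds=[0,54]
  i=5: D_i=min(5*2^5,54)=54, bounds=[0,54]
  i=6: D_i=min(5*2^6,54)=54, bounds=[0,54]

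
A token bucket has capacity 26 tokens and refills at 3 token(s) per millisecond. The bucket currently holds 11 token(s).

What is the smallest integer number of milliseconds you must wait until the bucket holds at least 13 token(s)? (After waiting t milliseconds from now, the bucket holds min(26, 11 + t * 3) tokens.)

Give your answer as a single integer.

Need 11 + t * 3 >= 13, so t >= 2/3.
Smallest integer t = ceil(2/3) = 1.

Answer: 1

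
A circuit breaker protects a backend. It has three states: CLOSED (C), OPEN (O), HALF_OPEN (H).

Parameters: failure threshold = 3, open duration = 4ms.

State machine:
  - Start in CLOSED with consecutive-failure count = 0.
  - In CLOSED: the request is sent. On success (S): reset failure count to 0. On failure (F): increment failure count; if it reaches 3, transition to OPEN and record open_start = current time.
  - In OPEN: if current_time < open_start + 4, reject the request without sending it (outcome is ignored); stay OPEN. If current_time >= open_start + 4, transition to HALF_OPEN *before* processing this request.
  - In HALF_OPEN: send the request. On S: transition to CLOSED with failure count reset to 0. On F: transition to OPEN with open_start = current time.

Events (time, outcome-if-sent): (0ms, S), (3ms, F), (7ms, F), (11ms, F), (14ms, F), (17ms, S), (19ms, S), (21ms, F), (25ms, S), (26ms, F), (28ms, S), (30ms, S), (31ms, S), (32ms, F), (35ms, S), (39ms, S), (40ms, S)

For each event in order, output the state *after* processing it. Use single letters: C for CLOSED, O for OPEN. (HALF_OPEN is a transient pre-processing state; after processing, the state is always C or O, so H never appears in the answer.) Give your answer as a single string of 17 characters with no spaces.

State after each event:
  event#1 t=0ms outcome=S: state=CLOSED
  event#2 t=3ms outcome=F: state=CLOSED
  event#3 t=7ms outcome=F: state=CLOSED
  event#4 t=11ms outcome=F: state=OPEN
  event#5 t=14ms outcome=F: state=OPEN
  event#6 t=17ms outcome=S: state=CLOSED
  event#7 t=19ms outcome=S: state=CLOSED
  event#8 t=21ms outcome=F: state=CLOSED
  event#9 t=25ms outcome=S: state=CLOSED
  event#10 t=26ms outcome=F: state=CLOSED
  event#11 t=28ms outcome=S: state=CLOSED
  event#12 t=30ms outcome=S: state=CLOSED
  event#13 t=31ms outcome=S: state=CLOSED
  event#14 t=32ms outcome=F: state=CLOSED
  event#15 t=35ms outcome=S: state=CLOSED
  event#16 t=39ms outcome=S: state=CLOSED
  event#17 t=40ms outcome=S: state=CLOSED

Answer: CCCOOCCCCCCCCCCCC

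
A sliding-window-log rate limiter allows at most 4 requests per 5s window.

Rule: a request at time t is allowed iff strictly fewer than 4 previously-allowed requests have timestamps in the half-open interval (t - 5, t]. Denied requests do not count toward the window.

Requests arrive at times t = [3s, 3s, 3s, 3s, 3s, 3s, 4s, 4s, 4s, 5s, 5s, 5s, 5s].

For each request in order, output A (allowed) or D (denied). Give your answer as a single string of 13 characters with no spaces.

Tracking allowed requests in the window:
  req#1 t=3s: ALLOW
  req#2 t=3s: ALLOW
  req#3 t=3s: ALLOW
  req#4 t=3s: ALLOW
  req#5 t=3s: DENY
  req#6 t=3s: DENY
  req#7 t=4s: DENY
  req#8 t=4s: DENY
  req#9 t=4s: DENY
  req#10 t=5s: DENY
  req#11 t=5s: DENY
  req#12 t=5s: DENY
  req#13 t=5s: DENY

Answer: AAAADDDDDDDDD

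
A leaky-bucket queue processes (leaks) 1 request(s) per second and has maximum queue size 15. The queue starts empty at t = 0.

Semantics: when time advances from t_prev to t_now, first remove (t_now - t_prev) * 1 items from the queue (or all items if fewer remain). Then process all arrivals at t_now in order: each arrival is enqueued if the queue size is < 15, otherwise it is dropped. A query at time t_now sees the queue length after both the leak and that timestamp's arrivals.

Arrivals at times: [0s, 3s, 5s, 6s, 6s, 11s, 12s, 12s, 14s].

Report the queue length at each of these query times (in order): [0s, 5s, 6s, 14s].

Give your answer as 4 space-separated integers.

Answer: 1 1 2 1

Derivation:
Queue lengths at query times:
  query t=0s: backlog = 1
  query t=5s: backlog = 1
  query t=6s: backlog = 2
  query t=14s: backlog = 1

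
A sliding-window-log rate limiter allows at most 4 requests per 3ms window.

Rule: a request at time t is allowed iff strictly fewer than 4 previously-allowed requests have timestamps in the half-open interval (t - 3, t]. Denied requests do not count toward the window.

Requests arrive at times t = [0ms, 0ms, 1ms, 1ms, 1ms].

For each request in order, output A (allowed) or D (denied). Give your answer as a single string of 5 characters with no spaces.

Answer: AAAAD

Derivation:
Tracking allowed requests in the window:
  req#1 t=0ms: ALLOW
  req#2 t=0ms: ALLOW
  req#3 t=1ms: ALLOW
  req#4 t=1ms: ALLOW
  req#5 t=1ms: DENY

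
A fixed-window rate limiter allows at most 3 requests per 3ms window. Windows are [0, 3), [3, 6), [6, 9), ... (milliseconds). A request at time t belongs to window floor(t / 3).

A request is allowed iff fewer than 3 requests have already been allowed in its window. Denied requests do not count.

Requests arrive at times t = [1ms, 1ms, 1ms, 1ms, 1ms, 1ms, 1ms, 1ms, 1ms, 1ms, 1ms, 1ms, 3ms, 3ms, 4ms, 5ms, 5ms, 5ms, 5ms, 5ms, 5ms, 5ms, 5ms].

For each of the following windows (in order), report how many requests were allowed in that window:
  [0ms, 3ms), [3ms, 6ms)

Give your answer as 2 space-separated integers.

Answer: 3 3

Derivation:
Processing requests:
  req#1 t=1ms (window 0): ALLOW
  req#2 t=1ms (window 0): ALLOW
  req#3 t=1ms (window 0): ALLOW
  req#4 t=1ms (window 0): DENY
  req#5 t=1ms (window 0): DENY
  req#6 t=1ms (window 0): DENY
  req#7 t=1ms (window 0): DENY
  req#8 t=1ms (window 0): DENY
  req#9 t=1ms (window 0): DENY
  req#10 t=1ms (window 0): DENY
  req#11 t=1ms (window 0): DENY
  req#12 t=1ms (window 0): DENY
  req#13 t=3ms (window 1): ALLOW
  req#14 t=3ms (window 1): ALLOW
  req#15 t=4ms (window 1): ALLOW
  req#16 t=5ms (window 1): DENY
  req#17 t=5ms (window 1): DENY
  req#18 t=5ms (window 1): DENY
  req#19 t=5ms (window 1): DENY
  req#20 t=5ms (window 1): DENY
  req#21 t=5ms (window 1): DENY
  req#22 t=5ms (window 1): DENY
  req#23 t=5ms (window 1): DENY

Allowed counts by window: 3 3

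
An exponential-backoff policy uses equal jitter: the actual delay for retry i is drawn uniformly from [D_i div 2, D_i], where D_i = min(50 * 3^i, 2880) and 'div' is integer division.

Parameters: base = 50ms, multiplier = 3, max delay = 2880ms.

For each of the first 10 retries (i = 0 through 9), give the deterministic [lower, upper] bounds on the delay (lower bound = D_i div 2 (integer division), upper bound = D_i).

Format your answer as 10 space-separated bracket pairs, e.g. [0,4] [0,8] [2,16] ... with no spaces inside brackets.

Answer: [25,50] [75,150] [225,450] [675,1350] [1440,2880] [1440,2880] [1440,2880] [1440,2880] [1440,2880] [1440,2880]

Derivation:
Computing bounds per retry:
  i=0: D_i=min(50*3^0,2880)=50, bounds=[25,50]
  i=1: D_i=min(50*3^1,2880)=150, bounds=[75,150]
  i=2: D_i=min(50*3^2,2880)=450, bounds=[225,450]
  i=3: D_i=min(50*3^3,2880)=1350, bounds=[675,1350]
  i=4: D_i=min(50*3^4,2880)=2880, bounds=[1440,2880]
  i=5: D_i=min(50*3^5,2880)=2880, bounds=[1440,2880]
  i=6: D_i=min(50*3^6,2880)=2880, bounds=[1440,2880]
  i=7: D_i=min(50*3^7,2880)=2880, bounds=[1440,2880]
  i=8: D_i=min(50*3^8,2880)=2880, bounds=[1440,2880]
  i=9: D_i=min(50*3^9,2880)=2880, bounds=[1440,2880]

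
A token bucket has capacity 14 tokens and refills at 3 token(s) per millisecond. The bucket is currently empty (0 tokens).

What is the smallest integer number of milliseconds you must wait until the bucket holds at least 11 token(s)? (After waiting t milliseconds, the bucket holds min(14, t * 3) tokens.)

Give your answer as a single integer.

Answer: 4

Derivation:
Need t * 3 >= 11, so t >= 11/3.
Smallest integer t = ceil(11/3) = 4.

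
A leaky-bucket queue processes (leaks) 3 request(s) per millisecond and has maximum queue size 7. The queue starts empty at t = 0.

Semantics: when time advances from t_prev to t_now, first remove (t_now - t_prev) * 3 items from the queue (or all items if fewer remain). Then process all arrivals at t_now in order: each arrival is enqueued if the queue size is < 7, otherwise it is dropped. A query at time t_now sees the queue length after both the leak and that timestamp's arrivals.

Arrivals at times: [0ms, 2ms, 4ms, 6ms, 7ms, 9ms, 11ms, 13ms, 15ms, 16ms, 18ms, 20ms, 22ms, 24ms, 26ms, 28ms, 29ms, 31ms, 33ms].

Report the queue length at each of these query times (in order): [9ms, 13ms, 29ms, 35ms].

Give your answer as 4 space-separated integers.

Answer: 1 1 1 0

Derivation:
Queue lengths at query times:
  query t=9ms: backlog = 1
  query t=13ms: backlog = 1
  query t=29ms: backlog = 1
  query t=35ms: backlog = 0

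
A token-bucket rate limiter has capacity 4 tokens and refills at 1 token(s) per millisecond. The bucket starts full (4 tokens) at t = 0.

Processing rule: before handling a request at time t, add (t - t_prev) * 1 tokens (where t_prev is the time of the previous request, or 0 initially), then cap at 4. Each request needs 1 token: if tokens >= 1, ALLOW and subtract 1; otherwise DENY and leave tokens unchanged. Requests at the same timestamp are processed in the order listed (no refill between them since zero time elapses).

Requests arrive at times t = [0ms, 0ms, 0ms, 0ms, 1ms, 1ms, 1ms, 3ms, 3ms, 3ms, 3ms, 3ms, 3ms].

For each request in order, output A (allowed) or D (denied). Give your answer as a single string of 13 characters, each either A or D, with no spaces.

Simulating step by step:
  req#1 t=0ms: ALLOW
  req#2 t=0ms: ALLOW
  req#3 t=0ms: ALLOW
  req#4 t=0ms: ALLOW
  req#5 t=1ms: ALLOW
  req#6 t=1ms: DENY
  req#7 t=1ms: DENY
  req#8 t=3ms: ALLOW
  req#9 t=3ms: ALLOW
  req#10 t=3ms: DENY
  req#11 t=3ms: DENY
  req#12 t=3ms: DENY
  req#13 t=3ms: DENY

Answer: AAAAADDAADDDD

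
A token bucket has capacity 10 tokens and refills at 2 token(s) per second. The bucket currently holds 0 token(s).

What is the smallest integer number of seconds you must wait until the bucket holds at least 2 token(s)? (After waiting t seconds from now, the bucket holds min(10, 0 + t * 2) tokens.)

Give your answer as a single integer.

Need 0 + t * 2 >= 2, so t >= 2/2.
Smallest integer t = ceil(2/2) = 1.

Answer: 1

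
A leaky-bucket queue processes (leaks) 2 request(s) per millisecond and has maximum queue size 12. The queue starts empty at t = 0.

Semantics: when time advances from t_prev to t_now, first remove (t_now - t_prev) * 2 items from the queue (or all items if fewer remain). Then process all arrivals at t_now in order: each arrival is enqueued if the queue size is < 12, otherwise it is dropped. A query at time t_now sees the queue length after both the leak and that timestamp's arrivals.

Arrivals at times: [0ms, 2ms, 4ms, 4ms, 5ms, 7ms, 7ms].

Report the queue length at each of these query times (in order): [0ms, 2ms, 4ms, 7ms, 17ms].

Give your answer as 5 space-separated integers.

Answer: 1 1 2 2 0

Derivation:
Queue lengths at query times:
  query t=0ms: backlog = 1
  query t=2ms: backlog = 1
  query t=4ms: backlog = 2
  query t=7ms: backlog = 2
  query t=17ms: backlog = 0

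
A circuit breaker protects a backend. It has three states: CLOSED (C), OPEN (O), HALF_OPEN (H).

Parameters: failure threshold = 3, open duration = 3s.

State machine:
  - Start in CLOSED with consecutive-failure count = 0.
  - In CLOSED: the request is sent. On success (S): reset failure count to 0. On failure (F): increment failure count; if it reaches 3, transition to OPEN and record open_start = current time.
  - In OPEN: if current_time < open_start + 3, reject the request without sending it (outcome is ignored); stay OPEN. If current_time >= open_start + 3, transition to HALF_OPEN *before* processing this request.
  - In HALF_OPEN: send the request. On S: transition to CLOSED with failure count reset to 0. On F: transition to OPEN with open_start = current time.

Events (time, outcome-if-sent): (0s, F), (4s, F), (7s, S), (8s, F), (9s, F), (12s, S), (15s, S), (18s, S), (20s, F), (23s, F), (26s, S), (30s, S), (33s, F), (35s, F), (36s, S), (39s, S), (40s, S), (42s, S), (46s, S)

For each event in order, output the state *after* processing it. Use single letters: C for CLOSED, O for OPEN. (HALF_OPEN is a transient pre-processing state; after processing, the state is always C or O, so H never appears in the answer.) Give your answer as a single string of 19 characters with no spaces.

Answer: CCCCCCCCCCCCCCCCCCC

Derivation:
State after each event:
  event#1 t=0s outcome=F: state=CLOSED
  event#2 t=4s outcome=F: state=CLOSED
  event#3 t=7s outcome=S: state=CLOSED
  event#4 t=8s outcome=F: state=CLOSED
  event#5 t=9s outcome=F: state=CLOSED
  event#6 t=12s outcome=S: state=CLOSED
  event#7 t=15s outcome=S: state=CLOSED
  event#8 t=18s outcome=S: state=CLOSED
  event#9 t=20s outcome=F: state=CLOSED
  event#10 t=23s outcome=F: state=CLOSED
  event#11 t=26s outcome=S: state=CLOSED
  event#12 t=30s outcome=S: state=CLOSED
  event#13 t=33s outcome=F: state=CLOSED
  event#14 t=35s outcome=F: state=CLOSED
  event#15 t=36s outcome=S: state=CLOSED
  event#16 t=39s outcome=S: state=CLOSED
  event#17 t=40s outcome=S: state=CLOSED
  event#18 t=42s outcome=S: state=CLOSED
  event#19 t=46s outcome=S: state=CLOSED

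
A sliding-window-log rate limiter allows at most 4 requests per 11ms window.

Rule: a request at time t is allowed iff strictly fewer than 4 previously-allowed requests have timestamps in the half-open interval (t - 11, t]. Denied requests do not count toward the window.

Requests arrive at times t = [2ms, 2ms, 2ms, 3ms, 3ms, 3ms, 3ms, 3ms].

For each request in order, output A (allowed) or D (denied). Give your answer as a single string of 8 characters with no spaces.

Tracking allowed requests in the window:
  req#1 t=2ms: ALLOW
  req#2 t=2ms: ALLOW
  req#3 t=2ms: ALLOW
  req#4 t=3ms: ALLOW
  req#5 t=3ms: DENY
  req#6 t=3ms: DENY
  req#7 t=3ms: DENY
  req#8 t=3ms: DENY

Answer: AAAADDDD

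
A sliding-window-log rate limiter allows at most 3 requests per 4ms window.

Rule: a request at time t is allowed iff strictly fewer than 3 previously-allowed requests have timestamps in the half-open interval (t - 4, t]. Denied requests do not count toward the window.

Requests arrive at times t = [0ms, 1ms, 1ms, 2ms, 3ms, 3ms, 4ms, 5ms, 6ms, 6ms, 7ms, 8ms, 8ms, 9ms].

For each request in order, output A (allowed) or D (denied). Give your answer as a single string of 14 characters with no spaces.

Answer: AAADDDAAADDADA

Derivation:
Tracking allowed requests in the window:
  req#1 t=0ms: ALLOW
  req#2 t=1ms: ALLOW
  req#3 t=1ms: ALLOW
  req#4 t=2ms: DENY
  req#5 t=3ms: DENY
  req#6 t=3ms: DENY
  req#7 t=4ms: ALLOW
  req#8 t=5ms: ALLOW
  req#9 t=6ms: ALLOW
  req#10 t=6ms: DENY
  req#11 t=7ms: DENY
  req#12 t=8ms: ALLOW
  req#13 t=8ms: DENY
  req#14 t=9ms: ALLOW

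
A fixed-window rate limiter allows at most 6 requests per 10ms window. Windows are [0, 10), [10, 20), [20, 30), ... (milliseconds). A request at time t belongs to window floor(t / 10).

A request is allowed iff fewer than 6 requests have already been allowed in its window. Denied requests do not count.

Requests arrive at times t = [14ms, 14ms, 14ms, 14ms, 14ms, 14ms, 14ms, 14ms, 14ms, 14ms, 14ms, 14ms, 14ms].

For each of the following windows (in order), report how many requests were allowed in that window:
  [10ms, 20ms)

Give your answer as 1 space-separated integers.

Answer: 6

Derivation:
Processing requests:
  req#1 t=14ms (window 1): ALLOW
  req#2 t=14ms (window 1): ALLOW
  req#3 t=14ms (window 1): ALLOW
  req#4 t=14ms (window 1): ALLOW
  req#5 t=14ms (window 1): ALLOW
  req#6 t=14ms (window 1): ALLOW
  req#7 t=14ms (window 1): DENY
  req#8 t=14ms (window 1): DENY
  req#9 t=14ms (window 1): DENY
  req#10 t=14ms (window 1): DENY
  req#11 t=14ms (window 1): DENY
  req#12 t=14ms (window 1): DENY
  req#13 t=14ms (window 1): DENY

Allowed counts by window: 6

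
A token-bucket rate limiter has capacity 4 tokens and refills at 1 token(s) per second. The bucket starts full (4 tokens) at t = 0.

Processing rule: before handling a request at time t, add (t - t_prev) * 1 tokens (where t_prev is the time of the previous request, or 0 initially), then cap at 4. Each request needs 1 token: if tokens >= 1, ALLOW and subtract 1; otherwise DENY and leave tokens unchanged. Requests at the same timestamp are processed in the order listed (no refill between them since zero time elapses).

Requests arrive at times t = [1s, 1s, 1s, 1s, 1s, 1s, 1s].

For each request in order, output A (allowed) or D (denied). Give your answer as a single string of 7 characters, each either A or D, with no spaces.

Simulating step by step:
  req#1 t=1s: ALLOW
  req#2 t=1s: ALLOW
  req#3 t=1s: ALLOW
  req#4 t=1s: ALLOW
  req#5 t=1s: DENY
  req#6 t=1s: DENY
  req#7 t=1s: DENY

Answer: AAAADDD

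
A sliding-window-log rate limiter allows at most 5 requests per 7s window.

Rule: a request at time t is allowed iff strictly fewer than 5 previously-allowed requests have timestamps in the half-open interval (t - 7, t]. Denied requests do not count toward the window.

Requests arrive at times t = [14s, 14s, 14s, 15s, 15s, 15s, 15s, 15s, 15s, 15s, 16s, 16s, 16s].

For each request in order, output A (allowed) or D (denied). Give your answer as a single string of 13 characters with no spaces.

Tracking allowed requests in the window:
  req#1 t=14s: ALLOW
  req#2 t=14s: ALLOW
  req#3 t=14s: ALLOW
  req#4 t=15s: ALLOW
  req#5 t=15s: ALLOW
  req#6 t=15s: DENY
  req#7 t=15s: DENY
  req#8 t=15s: DENY
  req#9 t=15s: DENY
  req#10 t=15s: DENY
  req#11 t=16s: DENY
  req#12 t=16s: DENY
  req#13 t=16s: DENY

Answer: AAAAADDDDDDDD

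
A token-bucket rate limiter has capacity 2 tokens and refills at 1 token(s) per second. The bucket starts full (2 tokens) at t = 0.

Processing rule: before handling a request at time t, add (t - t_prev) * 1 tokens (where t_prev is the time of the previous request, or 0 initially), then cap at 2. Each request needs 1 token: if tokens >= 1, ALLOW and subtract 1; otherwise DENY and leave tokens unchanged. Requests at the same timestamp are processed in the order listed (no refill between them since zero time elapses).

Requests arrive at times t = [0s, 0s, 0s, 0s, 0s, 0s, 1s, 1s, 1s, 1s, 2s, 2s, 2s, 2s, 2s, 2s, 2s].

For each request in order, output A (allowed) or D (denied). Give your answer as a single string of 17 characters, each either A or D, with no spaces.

Answer: AADDDDADDDADDDDDD

Derivation:
Simulating step by step:
  req#1 t=0s: ALLOW
  req#2 t=0s: ALLOW
  req#3 t=0s: DENY
  req#4 t=0s: DENY
  req#5 t=0s: DENY
  req#6 t=0s: DENY
  req#7 t=1s: ALLOW
  req#8 t=1s: DENY
  req#9 t=1s: DENY
  req#10 t=1s: DENY
  req#11 t=2s: ALLOW
  req#12 t=2s: DENY
  req#13 t=2s: DENY
  req#14 t=2s: DENY
  req#15 t=2s: DENY
  req#16 t=2s: DENY
  req#17 t=2s: DENY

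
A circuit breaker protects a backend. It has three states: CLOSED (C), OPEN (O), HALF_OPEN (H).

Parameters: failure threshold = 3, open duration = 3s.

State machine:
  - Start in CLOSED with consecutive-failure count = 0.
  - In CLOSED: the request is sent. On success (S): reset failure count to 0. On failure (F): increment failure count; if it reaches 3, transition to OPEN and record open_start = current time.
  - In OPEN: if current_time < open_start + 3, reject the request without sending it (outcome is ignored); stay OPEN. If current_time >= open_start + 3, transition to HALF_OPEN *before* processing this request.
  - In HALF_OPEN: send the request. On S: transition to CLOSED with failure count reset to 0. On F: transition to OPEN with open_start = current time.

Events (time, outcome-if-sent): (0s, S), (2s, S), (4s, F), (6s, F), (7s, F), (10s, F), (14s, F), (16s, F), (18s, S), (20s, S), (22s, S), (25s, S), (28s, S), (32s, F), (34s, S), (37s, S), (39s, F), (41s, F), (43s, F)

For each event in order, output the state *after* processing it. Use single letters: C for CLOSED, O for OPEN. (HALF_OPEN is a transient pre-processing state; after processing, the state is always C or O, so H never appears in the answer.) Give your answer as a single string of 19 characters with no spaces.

Answer: CCCCOOOOCCCCCCCCCCO

Derivation:
State after each event:
  event#1 t=0s outcome=S: state=CLOSED
  event#2 t=2s outcome=S: state=CLOSED
  event#3 t=4s outcome=F: state=CLOSED
  event#4 t=6s outcome=F: state=CLOSED
  event#5 t=7s outcome=F: state=OPEN
  event#6 t=10s outcome=F: state=OPEN
  event#7 t=14s outcome=F: state=OPEN
  event#8 t=16s outcome=F: state=OPEN
  event#9 t=18s outcome=S: state=CLOSED
  event#10 t=20s outcome=S: state=CLOSED
  event#11 t=22s outcome=S: state=CLOSED
  event#12 t=25s outcome=S: state=CLOSED
  event#13 t=28s outcome=S: state=CLOSED
  event#14 t=32s outcome=F: state=CLOSED
  event#15 t=34s outcome=S: state=CLOSED
  event#16 t=37s outcome=S: state=CLOSED
  event#17 t=39s outcome=F: state=CLOSED
  event#18 t=41s outcome=F: state=CLOSED
  event#19 t=43s outcome=F: state=OPEN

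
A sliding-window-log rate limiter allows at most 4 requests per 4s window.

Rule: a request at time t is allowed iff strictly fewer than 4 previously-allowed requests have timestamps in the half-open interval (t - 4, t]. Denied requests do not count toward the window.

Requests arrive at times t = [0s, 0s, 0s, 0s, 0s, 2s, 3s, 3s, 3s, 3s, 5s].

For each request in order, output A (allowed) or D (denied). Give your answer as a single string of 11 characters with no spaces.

Tracking allowed requests in the window:
  req#1 t=0s: ALLOW
  req#2 t=0s: ALLOW
  req#3 t=0s: ALLOW
  req#4 t=0s: ALLOW
  req#5 t=0s: DENY
  req#6 t=2s: DENY
  req#7 t=3s: DENY
  req#8 t=3s: DENY
  req#9 t=3s: DENY
  req#10 t=3s: DENY
  req#11 t=5s: ALLOW

Answer: AAAADDDDDDA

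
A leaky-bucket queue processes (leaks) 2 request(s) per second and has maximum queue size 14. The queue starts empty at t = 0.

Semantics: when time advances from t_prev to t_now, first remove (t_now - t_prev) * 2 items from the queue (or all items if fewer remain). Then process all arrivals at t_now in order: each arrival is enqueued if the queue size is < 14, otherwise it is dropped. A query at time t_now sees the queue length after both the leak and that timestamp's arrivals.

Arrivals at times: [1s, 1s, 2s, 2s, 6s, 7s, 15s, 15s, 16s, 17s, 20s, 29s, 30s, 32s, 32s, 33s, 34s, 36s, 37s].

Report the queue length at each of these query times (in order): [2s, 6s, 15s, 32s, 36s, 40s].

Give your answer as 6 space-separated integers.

Answer: 2 1 2 2 1 0

Derivation:
Queue lengths at query times:
  query t=2s: backlog = 2
  query t=6s: backlog = 1
  query t=15s: backlog = 2
  query t=32s: backlog = 2
  query t=36s: backlog = 1
  query t=40s: backlog = 0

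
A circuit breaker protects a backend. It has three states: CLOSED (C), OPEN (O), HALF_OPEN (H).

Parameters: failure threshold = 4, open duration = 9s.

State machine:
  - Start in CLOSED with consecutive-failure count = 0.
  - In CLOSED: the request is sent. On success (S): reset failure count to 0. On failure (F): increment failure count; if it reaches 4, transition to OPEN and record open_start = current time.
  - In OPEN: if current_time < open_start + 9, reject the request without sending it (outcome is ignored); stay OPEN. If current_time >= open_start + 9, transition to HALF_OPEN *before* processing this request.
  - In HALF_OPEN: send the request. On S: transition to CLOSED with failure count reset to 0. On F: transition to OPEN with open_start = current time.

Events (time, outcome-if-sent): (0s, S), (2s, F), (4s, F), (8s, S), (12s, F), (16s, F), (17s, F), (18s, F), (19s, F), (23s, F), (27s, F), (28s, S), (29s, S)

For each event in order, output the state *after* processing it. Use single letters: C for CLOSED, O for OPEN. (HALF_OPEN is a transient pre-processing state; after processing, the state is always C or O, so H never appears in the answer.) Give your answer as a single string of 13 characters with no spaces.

Answer: CCCCCCCOOOOOO

Derivation:
State after each event:
  event#1 t=0s outcome=S: state=CLOSED
  event#2 t=2s outcome=F: state=CLOSED
  event#3 t=4s outcome=F: state=CLOSED
  event#4 t=8s outcome=S: state=CLOSED
  event#5 t=12s outcome=F: state=CLOSED
  event#6 t=16s outcome=F: state=CLOSED
  event#7 t=17s outcome=F: state=CLOSED
  event#8 t=18s outcome=F: state=OPEN
  event#9 t=19s outcome=F: state=OPEN
  event#10 t=23s outcome=F: state=OPEN
  event#11 t=27s outcome=F: state=OPEN
  event#12 t=28s outcome=S: state=OPEN
  event#13 t=29s outcome=S: state=OPEN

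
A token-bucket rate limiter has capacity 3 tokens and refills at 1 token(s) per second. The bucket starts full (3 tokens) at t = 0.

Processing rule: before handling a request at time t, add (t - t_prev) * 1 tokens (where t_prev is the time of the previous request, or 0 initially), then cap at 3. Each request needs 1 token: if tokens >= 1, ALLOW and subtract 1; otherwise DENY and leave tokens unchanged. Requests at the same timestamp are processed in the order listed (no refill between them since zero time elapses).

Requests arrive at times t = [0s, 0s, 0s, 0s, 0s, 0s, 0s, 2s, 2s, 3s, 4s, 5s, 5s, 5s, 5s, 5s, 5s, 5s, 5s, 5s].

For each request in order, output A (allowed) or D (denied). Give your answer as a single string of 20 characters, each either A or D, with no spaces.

Simulating step by step:
  req#1 t=0s: ALLOW
  req#2 t=0s: ALLOW
  req#3 t=0s: ALLOW
  req#4 t=0s: DENY
  req#5 t=0s: DENY
  req#6 t=0s: DENY
  req#7 t=0s: DENY
  req#8 t=2s: ALLOW
  req#9 t=2s: ALLOW
  req#10 t=3s: ALLOW
  req#11 t=4s: ALLOW
  req#12 t=5s: ALLOW
  req#13 t=5s: DENY
  req#14 t=5s: DENY
  req#15 t=5s: DENY
  req#16 t=5s: DENY
  req#17 t=5s: DENY
  req#18 t=5s: DENY
  req#19 t=5s: DENY
  req#20 t=5s: DENY

Answer: AAADDDDAAAAADDDDDDDD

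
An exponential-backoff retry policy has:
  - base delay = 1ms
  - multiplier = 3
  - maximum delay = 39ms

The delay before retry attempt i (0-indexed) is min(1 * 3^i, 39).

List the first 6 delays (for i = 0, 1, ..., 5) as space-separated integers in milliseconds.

Computing each delay:
  i=0: min(1*3^0, 39) = 1
  i=1: min(1*3^1, 39) = 3
  i=2: min(1*3^2, 39) = 9
  i=3: min(1*3^3, 39) = 27
  i=4: min(1*3^4, 39) = 39
  i=5: min(1*3^5, 39) = 39

Answer: 1 3 9 27 39 39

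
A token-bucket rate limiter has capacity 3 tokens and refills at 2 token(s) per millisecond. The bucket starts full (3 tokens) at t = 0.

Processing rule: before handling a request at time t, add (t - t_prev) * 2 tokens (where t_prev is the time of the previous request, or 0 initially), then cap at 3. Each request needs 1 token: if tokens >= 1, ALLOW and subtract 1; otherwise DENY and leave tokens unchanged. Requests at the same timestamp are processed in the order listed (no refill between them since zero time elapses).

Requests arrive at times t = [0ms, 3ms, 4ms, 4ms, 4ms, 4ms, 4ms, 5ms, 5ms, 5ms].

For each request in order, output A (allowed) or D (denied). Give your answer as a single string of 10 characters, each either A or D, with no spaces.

Answer: AAAAADDAAD

Derivation:
Simulating step by step:
  req#1 t=0ms: ALLOW
  req#2 t=3ms: ALLOW
  req#3 t=4ms: ALLOW
  req#4 t=4ms: ALLOW
  req#5 t=4ms: ALLOW
  req#6 t=4ms: DENY
  req#7 t=4ms: DENY
  req#8 t=5ms: ALLOW
  req#9 t=5ms: ALLOW
  req#10 t=5ms: DENY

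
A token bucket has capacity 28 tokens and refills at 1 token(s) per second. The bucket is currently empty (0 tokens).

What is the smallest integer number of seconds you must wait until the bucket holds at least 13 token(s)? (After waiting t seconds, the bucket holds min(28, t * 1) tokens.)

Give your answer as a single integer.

Answer: 13

Derivation:
Need t * 1 >= 13, so t >= 13/1.
Smallest integer t = ceil(13/1) = 13.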